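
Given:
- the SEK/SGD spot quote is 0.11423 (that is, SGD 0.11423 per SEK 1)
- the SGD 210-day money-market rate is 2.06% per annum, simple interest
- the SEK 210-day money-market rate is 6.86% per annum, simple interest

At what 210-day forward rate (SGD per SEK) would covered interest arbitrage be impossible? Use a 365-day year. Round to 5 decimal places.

T = 210/365 years.
Growth of 1 SGD over T: 1 + 0.0206×210/365 = 1.0118521.
SEK accumulates by 1 + 0.0686×210/365 = 1.0394685.
CIP: F = S · (grow SGD)/(grow SEK) = 0.11423 × 1.0118521/1.0394685 = 0.1111952 SGD per SEK.

0.11120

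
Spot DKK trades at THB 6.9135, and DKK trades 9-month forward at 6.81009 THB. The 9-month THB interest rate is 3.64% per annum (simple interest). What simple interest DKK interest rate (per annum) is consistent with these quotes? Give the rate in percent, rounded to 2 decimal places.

5.72%

T = 9/12 years.
F/S = 6.81009/6.9135 = 0.9850423 = (growth of THB) / (growth of DKK).
THB growth factor: 1 + 0.0364×9/12 = 1.027300.
So the DKK growth factor = 1.0428994.
r = (1.0428994 − 1)/(9/12) = 0.057199 → 5.72%.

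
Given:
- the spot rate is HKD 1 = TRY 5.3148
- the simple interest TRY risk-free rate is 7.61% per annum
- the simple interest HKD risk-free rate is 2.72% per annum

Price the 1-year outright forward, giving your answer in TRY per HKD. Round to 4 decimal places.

T = 1 year.
Growth of 1 TRY over T: 1 + 0.0761×1 = 1.076100.
HKD growth factor: 1 + 0.0272×1 = 1.027200.
CIP: F = S · (grow TRY)/(grow HKD) = 5.3148 × 1.076100/1.027200 = 5.567812 TRY per HKD.

5.5678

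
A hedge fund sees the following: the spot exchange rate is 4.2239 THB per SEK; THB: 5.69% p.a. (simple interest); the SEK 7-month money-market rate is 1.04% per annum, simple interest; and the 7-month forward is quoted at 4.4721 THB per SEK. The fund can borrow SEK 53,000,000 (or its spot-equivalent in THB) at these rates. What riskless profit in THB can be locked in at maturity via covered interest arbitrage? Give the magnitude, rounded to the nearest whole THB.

THB 7,162,020

T = 7/12 years.
Keep in SEK, deliver into the forward: 53,000,000·1.00606666667·4.4721 = THB 238,459,229.22.
Swap to THB now, deposit: 53,000,000·4.2239·1.03319166667 = THB 231,297,208.88.
The quoted forward overvalues SEK, so borrow THB, buy SEK at spot, deposit the SEK at 1.04%, and sell the proceeds forward at 4.4721.
Profit = 238,459,229.22 − 231,297,208.88 = THB 7,162,020.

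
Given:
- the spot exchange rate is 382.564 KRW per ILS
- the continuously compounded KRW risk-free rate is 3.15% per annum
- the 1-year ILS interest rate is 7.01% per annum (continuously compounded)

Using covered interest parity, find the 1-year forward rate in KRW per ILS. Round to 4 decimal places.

T = 1 year.
KRW accumulates by e^(0.0315×1) = 1.032001376.
ILS growth factor: e^(0.0701×1) = 1.072615437.
CIP: F = S · (grow KRW)/(grow ILS) = 382.564 × 1.032001376/1.072615437 = 368.078401 KRW per ILS.

368.0784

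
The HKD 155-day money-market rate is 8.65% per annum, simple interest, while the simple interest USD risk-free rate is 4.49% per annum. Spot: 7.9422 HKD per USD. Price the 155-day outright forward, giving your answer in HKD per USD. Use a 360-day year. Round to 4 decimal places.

8.0818

T = 155/360 years.
HKD accumulates by 1 + 0.0865×155/360 = 1.0372431.
USD growth factor: 1 + 0.0449×155/360 = 1.0193319.
So F = 7.9422 × 1.0372431 / 1.0193319 = 8.081756 (HKD/USD).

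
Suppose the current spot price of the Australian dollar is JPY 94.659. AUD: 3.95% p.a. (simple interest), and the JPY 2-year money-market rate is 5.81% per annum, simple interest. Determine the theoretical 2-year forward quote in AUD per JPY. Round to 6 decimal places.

0.010212

T = 2 years.
JPY accumulates by 1 + 0.0581×2 = 1.116200.
AUD growth factor: 1 + 0.0395×2 = 1.079000.
Forward (JPY per AUD) = 94.659 × 1.116200 / 1.079000 = 97.92250.
Quoted the other way: 1/97.92250 = 0.010212 AUD per JPY.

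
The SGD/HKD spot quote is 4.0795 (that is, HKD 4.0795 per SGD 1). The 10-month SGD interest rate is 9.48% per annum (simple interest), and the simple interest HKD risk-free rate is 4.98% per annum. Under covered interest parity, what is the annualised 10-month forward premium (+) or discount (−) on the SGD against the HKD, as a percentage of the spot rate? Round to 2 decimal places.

-4.17%

T = 10/12 years.
F = S · g_HKD/g_SGD = 4.0795 × 1.041500/1.079000 = 3.9377194.
Annualised premium = (F − S)/S × (1/T) = (3.9377194 − 4.0795)/4.0795 ÷ (10/12) = -4.17%.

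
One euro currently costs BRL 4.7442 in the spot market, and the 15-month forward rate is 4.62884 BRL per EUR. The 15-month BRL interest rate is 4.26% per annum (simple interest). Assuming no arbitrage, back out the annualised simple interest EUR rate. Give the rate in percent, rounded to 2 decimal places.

6.36%

T = 15/12 years.
F/S = 4.62884/4.7442 = 0.9756840 = (growth of BRL) / (growth of EUR).
The BRL side grows by 1 + 0.0426×15/12 = 1.053250.
Hence g_EUR = 1.0794991.
r = (1.0794991 − 1)/(15/12) = 0.063599 → 6.36%.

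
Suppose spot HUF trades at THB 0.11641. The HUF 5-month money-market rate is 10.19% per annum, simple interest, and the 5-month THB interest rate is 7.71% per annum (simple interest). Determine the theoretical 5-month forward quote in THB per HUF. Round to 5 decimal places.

T = 5/12 years.
THB accumulates by 1 + 0.0771×5/12 = 1.032125.
HUF growth factor: 1 + 0.1019×5/12 = 1.0424583.
Forward (THB per HUF) = 0.11641 × 1.032125 / 1.0424583 = 0.1152561.

0.11526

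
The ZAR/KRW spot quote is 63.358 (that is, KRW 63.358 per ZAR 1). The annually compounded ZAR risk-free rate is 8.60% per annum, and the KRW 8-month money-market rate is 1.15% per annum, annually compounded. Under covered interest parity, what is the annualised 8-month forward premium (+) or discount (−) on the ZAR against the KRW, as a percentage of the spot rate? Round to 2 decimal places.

-6.94%

T = 8/12 years.
No-arbitrage forward: 63.358 × 1.007652 / 1.0565415 = 60.426226 KRW/ZAR.
Annualised premium = (F − S)/S × (1/T) = (60.426226 − 63.358)/63.358 ÷ (8/12) = -6.94%.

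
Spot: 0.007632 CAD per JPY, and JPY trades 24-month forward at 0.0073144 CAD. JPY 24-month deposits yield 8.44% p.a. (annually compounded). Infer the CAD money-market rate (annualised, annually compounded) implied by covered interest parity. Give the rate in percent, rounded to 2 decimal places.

T = 2 years.
CIP gives F = S · g_CAD/g_JPY, so g_CAD/g_JPY = 0.0073144/0.007632 = 0.9583857.
JPY growth factor: (1 + 0.0844)^2 = 1.1759234.
That pins the CAD growth at 1.1269882.
Annualise: 1.1269882^(1/2) − 1 = 0.061597 = 6.16%.

6.16%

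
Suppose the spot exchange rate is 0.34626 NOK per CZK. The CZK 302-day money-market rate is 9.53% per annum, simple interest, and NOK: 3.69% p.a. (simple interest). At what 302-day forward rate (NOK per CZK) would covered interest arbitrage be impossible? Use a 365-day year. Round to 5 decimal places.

0.33075

T = 302/365 years.
NOK growth factor: 1 + 0.0369×302/365 = 1.030531.
CZK accumulates by 1 + 0.0953×302/365 = 1.078851.
CIP: F = S · (grow NOK)/(grow CZK) = 0.34626 × 1.030531/1.078851 = 0.3307516 NOK per CZK.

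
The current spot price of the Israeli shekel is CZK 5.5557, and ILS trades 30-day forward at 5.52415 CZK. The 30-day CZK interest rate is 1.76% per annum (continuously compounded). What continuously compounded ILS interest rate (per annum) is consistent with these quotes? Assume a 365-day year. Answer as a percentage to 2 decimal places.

8.69%

T = 30/365 years.
By CIP, F/S equals the CZK-to-ILS growth ratio: 5.52415/5.5557 = 0.9943211.
CZK growth factor: e^(0.0176×30/365) = 1.0014476.
Hence g_ILS = 1.0071672.
r = ln(1.0071672)/(30/365) = 0.086890 → 8.69%.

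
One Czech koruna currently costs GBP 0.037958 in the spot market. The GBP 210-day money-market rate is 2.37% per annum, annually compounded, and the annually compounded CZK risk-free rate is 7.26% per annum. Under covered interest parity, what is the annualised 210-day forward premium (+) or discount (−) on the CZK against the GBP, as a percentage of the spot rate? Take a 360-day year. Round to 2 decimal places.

T = 210/360 years.
F = S · g_GBP/g_CZK = 0.037958 × 1.0137575/1.0417305 = 0.036938735.
(F − S)/S ÷ T = (0.036938735 − 0.037958)/0.037958/(210/360) = -0.046033 → -4.60%.

-4.60%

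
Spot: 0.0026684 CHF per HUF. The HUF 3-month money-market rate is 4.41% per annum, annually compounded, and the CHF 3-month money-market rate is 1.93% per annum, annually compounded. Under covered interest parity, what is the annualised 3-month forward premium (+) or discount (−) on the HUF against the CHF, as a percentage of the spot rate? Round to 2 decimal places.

T = 3/12 years.
No-arbitrage forward: 0.0026684 × 1.0047905 / 1.0108472 = 0.0026524117 CHF/HUF.
(F − S)/S ÷ T = (0.0026524117 − 0.0026684)/0.0026684/(3/12) = -0.023967 → -2.40%.

-2.40%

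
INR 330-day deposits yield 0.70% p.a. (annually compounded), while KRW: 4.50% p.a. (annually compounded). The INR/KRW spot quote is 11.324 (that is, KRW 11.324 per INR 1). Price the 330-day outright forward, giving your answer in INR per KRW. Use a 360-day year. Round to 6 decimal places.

T = 330/360 years.
KRW accumulates by (1 + 0.0450)^(330/360) = 1.0411739.
Growth of 1 INR over T: (1 + 0.0070)^(330/360) = 1.0064148.
CIP: F = S · (grow KRW)/(grow INR) = 11.324 × 1.0411739/1.0064148 = 11.71510 KRW per INR.
Quoted the other way: 1/11.71510 = 0.085360 INR per KRW.

0.085360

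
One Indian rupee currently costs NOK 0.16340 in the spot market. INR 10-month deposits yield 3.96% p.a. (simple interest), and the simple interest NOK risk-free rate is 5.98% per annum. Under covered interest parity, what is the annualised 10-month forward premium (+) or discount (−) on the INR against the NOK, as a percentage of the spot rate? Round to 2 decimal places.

T = 10/12 years.
CIP forward (NOK per INR) = 0.1634 × 1.0498333/1.033000 = 0.16606269.
Annualised premium = (F − S)/S × (1/T) = (0.16606269 − 0.1634)/0.1634 ÷ (10/12) = 1.96%.

+1.96%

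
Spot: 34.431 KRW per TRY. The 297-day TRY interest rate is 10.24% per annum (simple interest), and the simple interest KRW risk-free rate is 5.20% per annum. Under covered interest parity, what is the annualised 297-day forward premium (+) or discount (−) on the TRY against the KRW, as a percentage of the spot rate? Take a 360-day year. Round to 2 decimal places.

T = 297/360 years.
CIP forward (KRW per TRY) = 34.431 × 1.042900/1.084480 = 33.110883.
(F − S)/S ÷ T = (33.110883 − 34.431)/34.431/(297/360) = -0.046474 → -4.65%.

-4.65%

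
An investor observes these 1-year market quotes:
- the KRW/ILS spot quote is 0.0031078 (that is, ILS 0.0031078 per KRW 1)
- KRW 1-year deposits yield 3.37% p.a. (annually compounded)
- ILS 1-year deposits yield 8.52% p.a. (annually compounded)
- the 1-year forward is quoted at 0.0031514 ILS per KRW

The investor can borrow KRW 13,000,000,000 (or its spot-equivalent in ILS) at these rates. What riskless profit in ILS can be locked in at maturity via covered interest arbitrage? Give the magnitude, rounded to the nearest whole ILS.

ILS 1,494,771

T = 1 year.
Keep in KRW, deliver into the forward: 13,000,000,000·1.033700·0.0031514 = ILS 42,348,828.34.
Swap to ILS now, deposit: 13,000,000,000·0.0031078·1.085200 = ILS 43,843,599.28.
The quoted forward undervalues KRW, so borrow KRW, convert to ILS at spot, deposit the ILS at 8.52%, and buy KRW forward at 0.0031514 to cover the loan.
Profit = 43,843,599.28 − 42,348,828.34 = ILS 1,494,771.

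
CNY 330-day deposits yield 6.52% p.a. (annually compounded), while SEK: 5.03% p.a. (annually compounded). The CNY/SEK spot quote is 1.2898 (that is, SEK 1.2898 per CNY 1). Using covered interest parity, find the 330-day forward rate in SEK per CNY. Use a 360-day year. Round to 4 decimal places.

1.2733

T = 330/360 years.
SEK accumulates by (1 + 0.0503)^(330/360) = 1.0460134.
CNY accumulates by (1 + 0.0652)^(330/360) = 1.059608.
So F = 1.2898 × 1.0460134 / 1.059608 = 1.273252 (SEK/CNY).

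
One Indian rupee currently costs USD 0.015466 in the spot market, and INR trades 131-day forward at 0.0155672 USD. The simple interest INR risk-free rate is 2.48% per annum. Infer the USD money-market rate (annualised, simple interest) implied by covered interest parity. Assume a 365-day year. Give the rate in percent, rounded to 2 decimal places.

4.32%

T = 131/365 years.
By CIP, F/S equals the USD-to-INR growth ratio: 0.0155672/0.015466 = 1.0065434.
The INR side grows by 1 + 0.0248×131/365 = 1.0089008.
Hence g_USD = 1.0155024.
r = (1.0155024 − 1)/(131/365) = 0.043194 → 4.32%.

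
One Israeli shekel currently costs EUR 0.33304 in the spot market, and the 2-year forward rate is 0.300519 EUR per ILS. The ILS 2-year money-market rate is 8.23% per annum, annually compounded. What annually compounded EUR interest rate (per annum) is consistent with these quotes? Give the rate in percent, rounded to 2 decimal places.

2.81%

T = 2 years.
F/S = 0.300519/0.33304 = 0.9023511 = (growth of EUR) / (growth of ILS).
ILS growth factor: (1 + 0.0823)^2 = 1.1713733.
That pins the EUR growth at 1.056990.
Annualise: 1.056990^(1/2) − 1 = 0.028100 = 2.81%.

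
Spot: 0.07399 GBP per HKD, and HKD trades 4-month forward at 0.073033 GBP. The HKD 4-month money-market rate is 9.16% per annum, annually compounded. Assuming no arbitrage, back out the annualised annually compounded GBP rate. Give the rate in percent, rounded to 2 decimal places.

4.98%

T = 4/12 years.
CIP gives F = S · g_GBP/g_HKD, so g_GBP/g_HKD = 0.073033/0.07399 = 0.9870658.
HKD growth factor: (1 + 0.0916)^(4/12) = 1.0296458.
So the GBP growth factor = 1.0163282.
Annualise: 1.0163282^(12/4) − 1 = 0.049789 = 4.98%.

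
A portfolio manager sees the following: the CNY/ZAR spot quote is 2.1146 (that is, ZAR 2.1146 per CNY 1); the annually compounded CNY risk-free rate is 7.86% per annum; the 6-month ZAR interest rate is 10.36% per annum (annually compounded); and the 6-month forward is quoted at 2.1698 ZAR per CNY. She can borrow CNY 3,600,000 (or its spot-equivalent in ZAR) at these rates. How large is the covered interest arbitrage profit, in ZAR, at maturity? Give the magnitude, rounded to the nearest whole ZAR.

ZAR 115,283

T = 6/12 years.
Keep in CNY, deliver into the forward: 3,600,000·1.038556691·2.1698 = ZAR 8,112,457.11.
Swap to ZAR now, deposit: 3,600,000·2.1146·1.050523679 = ZAR 7,997,174.54.
The quoted forward overvalues CNY, so borrow ZAR, buy CNY at spot, deposit the CNY at 7.86%, and sell the proceeds forward at 2.1698.
Profit = 8,112,457.11 − 7,997,174.54 = ZAR 115,283.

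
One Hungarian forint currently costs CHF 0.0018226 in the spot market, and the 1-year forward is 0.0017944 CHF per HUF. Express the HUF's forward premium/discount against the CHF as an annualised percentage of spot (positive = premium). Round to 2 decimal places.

-1.55%

T = 1 year.
(F − S)/S = (0.0017944 − 0.0018226)/0.0018226 = -0.0154724.
×(1/T) gives -1.55% p.a.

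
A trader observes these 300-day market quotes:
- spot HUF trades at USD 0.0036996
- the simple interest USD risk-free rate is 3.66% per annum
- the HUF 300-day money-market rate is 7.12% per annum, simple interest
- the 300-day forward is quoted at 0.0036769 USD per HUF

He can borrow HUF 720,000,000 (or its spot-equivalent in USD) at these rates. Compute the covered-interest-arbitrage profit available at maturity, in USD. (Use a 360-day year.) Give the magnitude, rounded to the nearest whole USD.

T = 300/360 years.
Keep in HUF, deliver into the forward: 720,000,000·1.059333333·0.0036769 = USD 2,804,445.17.
Swap to USD now, deposit: 720,000,000·0.0036996·1.030500 = USD 2,744,955.22.
The quoted forward overvalues HUF, so borrow USD, buy HUF at spot, deposit the HUF at 7.12%, and sell the proceeds forward at 0.0036769.
Arbitrage profit = |2,804,445.17 − 2,744,955.22| = USD 59,490.

USD 59,490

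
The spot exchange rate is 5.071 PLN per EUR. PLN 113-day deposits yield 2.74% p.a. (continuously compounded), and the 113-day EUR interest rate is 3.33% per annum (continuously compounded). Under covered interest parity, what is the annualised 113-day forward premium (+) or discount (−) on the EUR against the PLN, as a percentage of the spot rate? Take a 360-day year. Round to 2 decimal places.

T = 113/360 years.
F = S · g_PLN/g_EUR = 5.071 × 1.0086376/1.0105073 = 5.061617.
(F − S)/S ÷ T = (5.061617 − 5.071)/5.071/(113/360) = -0.005895 → -0.59%.

-0.59%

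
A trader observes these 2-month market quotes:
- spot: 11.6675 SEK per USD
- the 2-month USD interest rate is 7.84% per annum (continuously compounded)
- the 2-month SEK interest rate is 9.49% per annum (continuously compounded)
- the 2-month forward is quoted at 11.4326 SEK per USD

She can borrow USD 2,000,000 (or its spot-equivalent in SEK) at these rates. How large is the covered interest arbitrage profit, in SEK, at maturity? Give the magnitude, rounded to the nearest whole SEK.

T = 2/12 years.
Keep in USD, deliver into the forward: 2,000,000·1.0131524086·11.4326 = SEK 23,165,932.45.
Swap to SEK now, deposit: 2,000,000·11.6675·1.0159424122 = SEK 23,707,016.19.
The quoted forward undervalues USD, so borrow USD, convert to SEK at spot, deposit the SEK at 9.49%, and buy USD forward at 11.4326 to cover the loan.
The gap between the two covered legs is SEK 541,084.

SEK 541,084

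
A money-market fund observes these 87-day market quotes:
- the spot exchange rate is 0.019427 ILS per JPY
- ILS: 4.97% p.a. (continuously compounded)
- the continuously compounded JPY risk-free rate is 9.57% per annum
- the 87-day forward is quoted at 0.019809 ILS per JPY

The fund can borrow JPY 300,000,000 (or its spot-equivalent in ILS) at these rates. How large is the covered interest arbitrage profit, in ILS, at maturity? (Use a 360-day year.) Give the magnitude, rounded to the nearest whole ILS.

ILS 183,219

T = 87/360 years.
Route A — deposit JPY, sell forward: 300,000,000 × 1.023397014 × 0.019809 = ILS 6,081,741.44.
Route B — convert at spot, deposit ILS: 300,000,000 × 0.019427 × 1.012083253 = ILS 5,898,522.41.
The quoted forward overvalues JPY, so borrow ILS, buy JPY at spot, deposit the JPY at 9.57%, and sell the proceeds forward at 0.019809.
The gap between the two covered legs is ILS 183,219.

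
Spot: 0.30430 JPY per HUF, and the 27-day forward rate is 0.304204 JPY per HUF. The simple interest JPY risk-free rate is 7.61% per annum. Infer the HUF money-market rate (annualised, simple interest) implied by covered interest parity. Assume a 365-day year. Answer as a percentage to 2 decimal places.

8.04%

T = 27/365 years.
By CIP, F/S equals the JPY-to-HUF growth ratio: 0.304204/0.3043 = 0.9996845.
JPY growth factor: 1 + 0.0761×27/365 = 1.0056293.
So the HUF growth factor = 1.0059467.
(1.0059467 − 1)/T = 0.080391, i.e. 8.04%.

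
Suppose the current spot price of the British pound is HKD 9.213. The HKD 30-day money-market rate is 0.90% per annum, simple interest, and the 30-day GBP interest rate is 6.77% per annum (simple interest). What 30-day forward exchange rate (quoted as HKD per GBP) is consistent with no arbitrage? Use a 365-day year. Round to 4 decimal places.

T = 30/365 years.
Growth of 1 HKD over T: 1 + 0.0090×30/365 = 1.0007397.
Growth of 1 GBP over T: 1 + 0.0677×30/365 = 1.0055644.
So F = 9.213 × 1.0007397 / 1.0055644 = 9.168796 (HKD/GBP).

9.1688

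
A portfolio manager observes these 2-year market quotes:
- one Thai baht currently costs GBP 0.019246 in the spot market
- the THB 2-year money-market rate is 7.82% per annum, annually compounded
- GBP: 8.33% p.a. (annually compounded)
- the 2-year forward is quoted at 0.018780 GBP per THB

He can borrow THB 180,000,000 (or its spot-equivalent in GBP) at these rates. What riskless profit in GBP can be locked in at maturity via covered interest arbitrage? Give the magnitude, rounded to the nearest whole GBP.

T = 2 years.
Invest the THB and cover forward: 180,000,000 × 1.16251524 × 0.018780 = GBP 3,929,766.52.
Convert at spot and invest in GBP: 180,000,000 × 0.019246 × 1.17353889 = GBP 4,065,467.31.
The quoted forward undervalues THB, so borrow THB, convert to GBP at spot, deposit the GBP at 8.33%, and buy THB forward at 0.018780 to cover the loan.
Arbitrage profit = |3,929,766.52 − 4,065,467.31| = GBP 135,701.

GBP 135,701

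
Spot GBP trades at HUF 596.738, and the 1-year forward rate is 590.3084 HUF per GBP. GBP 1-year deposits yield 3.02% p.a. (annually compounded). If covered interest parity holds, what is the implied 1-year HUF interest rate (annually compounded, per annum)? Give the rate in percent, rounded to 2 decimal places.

1.91%

T = 1 year.
CIP gives F = S · g_HUF/g_GBP, so g_HUF/g_GBP = 590.3084/596.738 = 0.9892254.
GBP growth factor: (1 + 0.0302)^1 = 1.030200.
Hence g_HUF = 1.019100.
r = 1.019100^(1/1) − 1 = 0.019100 → 1.91%.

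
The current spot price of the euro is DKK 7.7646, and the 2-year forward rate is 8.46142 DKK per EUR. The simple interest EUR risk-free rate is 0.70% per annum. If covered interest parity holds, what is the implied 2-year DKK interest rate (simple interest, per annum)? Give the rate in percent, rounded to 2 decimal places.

5.25%

T = 2 years.
CIP gives F = S · g_DKK/g_EUR, so g_DKK/g_EUR = 8.46142/7.7646 = 1.0897432.
EUR growth factor: 1 + 0.0070×2 = 1.014000.
So the DKK growth factor = 1.1049996.
r = (1.1049996 − 1)/2 = 0.052500 → 5.25%.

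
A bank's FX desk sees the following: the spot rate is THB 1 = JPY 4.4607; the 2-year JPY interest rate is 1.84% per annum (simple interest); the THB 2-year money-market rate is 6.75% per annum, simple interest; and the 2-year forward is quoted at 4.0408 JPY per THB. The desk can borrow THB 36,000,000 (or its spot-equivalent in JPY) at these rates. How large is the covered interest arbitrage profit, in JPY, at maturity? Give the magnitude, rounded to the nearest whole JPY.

T = 2 years.
Route A — deposit THB, sell forward: 36,000,000 × 1.135000 × 4.0408 = JPY 165,107,088.00.
Route B — convert at spot, deposit JPY: 36,000,000 × 4.4607 × 1.036800 = JPY 166,494,735.36.
The quoted forward undervalues THB, so borrow THB, convert to JPY at spot, deposit the JPY at 1.84%, and buy THB forward at 4.0408 to cover the loan.
The gap between the two covered legs is JPY 1,387,647.

JPY 1,387,647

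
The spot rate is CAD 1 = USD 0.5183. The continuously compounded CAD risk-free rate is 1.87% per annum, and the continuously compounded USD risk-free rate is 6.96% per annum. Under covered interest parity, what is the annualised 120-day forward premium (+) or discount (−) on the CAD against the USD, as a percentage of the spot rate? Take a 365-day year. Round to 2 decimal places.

+5.13%

T = 120/365 years.
No-arbitrage forward: 0.5183 × 1.023146 / 1.0061669 = 0.5270463 USD/CAD.
Annualised premium = (F − S)/S × (1/T) = (0.5270463 − 0.5183)/0.5183 ÷ (120/365) = 5.13%.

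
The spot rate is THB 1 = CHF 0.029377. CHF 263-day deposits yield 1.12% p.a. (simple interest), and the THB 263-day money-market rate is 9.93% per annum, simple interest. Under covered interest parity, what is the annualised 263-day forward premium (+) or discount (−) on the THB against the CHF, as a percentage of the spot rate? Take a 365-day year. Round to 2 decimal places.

T = 263/365 years.
No-arbitrage forward: 0.029377 × 1.0080701 / 1.0715504 = 0.027636661 CHF/THB.
(F − S)/S ÷ T = (0.027636661 − 0.029377)/0.029377/(263/365) = -0.082217 → -8.22%.

-8.22%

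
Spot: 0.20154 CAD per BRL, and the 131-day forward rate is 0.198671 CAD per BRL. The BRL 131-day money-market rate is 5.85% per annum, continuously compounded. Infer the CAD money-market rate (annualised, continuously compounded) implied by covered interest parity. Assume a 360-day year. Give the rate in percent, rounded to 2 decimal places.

1.91%

T = 131/360 years.
By CIP, F/S equals the CAD-to-BRL growth ratio: 0.198671/0.20154 = 0.9857646.
The BRL side grows by e^(0.0585×131/360) = 1.0215157.
Hence g_CAD = 1.006974.
Take logs: ln 1.006974 / (131/360) = 0.019099, so 1.91%.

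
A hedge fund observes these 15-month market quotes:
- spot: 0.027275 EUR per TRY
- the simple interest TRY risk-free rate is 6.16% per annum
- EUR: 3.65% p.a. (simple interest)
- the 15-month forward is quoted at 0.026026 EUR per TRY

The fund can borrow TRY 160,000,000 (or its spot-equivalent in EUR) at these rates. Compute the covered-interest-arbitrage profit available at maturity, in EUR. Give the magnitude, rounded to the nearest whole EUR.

T = 15/12 years.
Invest the TRY and cover forward: 160,000,000 × 1.077000 × 0.026026 = EUR 4,484,800.32.
Convert at spot and invest in EUR: 160,000,000 × 0.027275 × 1.045625 = EUR 4,563,107.50.
The quoted forward undervalues TRY, so borrow TRY, convert to EUR at spot, deposit the EUR at 3.65%, and buy TRY forward at 0.026026 to cover the loan.
The gap between the two covered legs is EUR 78,307.

EUR 78,307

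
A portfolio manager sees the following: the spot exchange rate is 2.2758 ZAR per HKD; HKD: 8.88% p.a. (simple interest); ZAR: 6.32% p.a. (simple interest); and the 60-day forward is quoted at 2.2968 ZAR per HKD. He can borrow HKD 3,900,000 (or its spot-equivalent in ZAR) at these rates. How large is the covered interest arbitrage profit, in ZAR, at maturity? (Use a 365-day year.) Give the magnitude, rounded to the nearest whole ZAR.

ZAR 120,446

T = 60/365 years.
Route A — deposit HKD, sell forward: 3,900,000 × 1.01459726 × 2.2968 = ZAR 9,088,275.25.
Route B — convert at spot, deposit ZAR: 3,900,000 × 2.2758 × 1.010389041 = ZAR 8,967,829.18.
The quoted forward overvalues HKD, so borrow ZAR, buy HKD at spot, deposit the HKD at 8.88%, and sell the proceeds forward at 2.2968.
Arbitrage profit = |9,088,275.25 − 8,967,829.18| = ZAR 120,446.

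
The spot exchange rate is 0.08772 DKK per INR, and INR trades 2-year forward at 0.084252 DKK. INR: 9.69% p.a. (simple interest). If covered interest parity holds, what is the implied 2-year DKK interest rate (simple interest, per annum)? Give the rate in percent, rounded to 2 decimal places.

T = 2 years.
By CIP, F/S equals the DKK-to-INR growth ratio: 0.084252/0.08772 = 0.9604651.
INR growth factor: 1 + 0.0969×2 = 1.193800.
So the DKK growth factor = 1.1466032.
r = (1.1466032 − 1)/2 = 0.073302 → 7.33%.

7.33%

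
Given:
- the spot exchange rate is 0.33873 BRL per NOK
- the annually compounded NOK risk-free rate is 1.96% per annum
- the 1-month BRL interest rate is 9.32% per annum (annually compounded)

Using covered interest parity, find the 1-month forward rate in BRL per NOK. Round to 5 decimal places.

T = 1/12 years.
BRL accumulates by (1 + 0.0932)^(1/12) = 1.0074534.
NOK growth factor: (1 + 0.0196)^(1/12) = 1.0016188.
CIP: F = S · (grow BRL)/(grow NOK) = 0.33873 × 1.0074534/1.0016188 = 0.3407032 BRL per NOK.

0.34070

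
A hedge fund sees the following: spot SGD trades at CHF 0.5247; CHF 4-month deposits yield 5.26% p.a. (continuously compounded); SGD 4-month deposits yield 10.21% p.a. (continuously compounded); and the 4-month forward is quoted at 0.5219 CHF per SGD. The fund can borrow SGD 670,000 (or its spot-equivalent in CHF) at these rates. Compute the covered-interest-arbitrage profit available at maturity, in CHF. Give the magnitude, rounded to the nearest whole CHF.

CHF 4,011

T = 4/12 years.
Route A — deposit SGD, sell forward: 670,000 × 1.03461909 × 0.5219 = CHF 361,778.36.
Route B — convert at spot, deposit CHF: 670,000 × 0.5247 × 1.01768794 = CHF 357,767.18.
The quoted forward overvalues SGD, so borrow CHF, buy SGD at spot, deposit the SGD at 10.21%, and sell the proceeds forward at 0.5219.
The gap between the two covered legs is CHF 4,011.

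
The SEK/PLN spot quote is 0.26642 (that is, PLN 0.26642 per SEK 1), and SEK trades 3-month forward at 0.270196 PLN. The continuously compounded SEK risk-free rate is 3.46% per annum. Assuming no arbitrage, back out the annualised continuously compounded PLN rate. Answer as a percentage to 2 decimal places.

T = 3/12 years.
F/S = 0.270196/0.26642 = 1.0141731 = (growth of PLN) / (growth of SEK).
The SEK side grows by e^(0.0346×3/12) = 1.0086875.
That pins the PLN growth at 1.0229837.
r = ln(1.0229837)/(3/12) = 0.090894 → 9.09%.

9.09%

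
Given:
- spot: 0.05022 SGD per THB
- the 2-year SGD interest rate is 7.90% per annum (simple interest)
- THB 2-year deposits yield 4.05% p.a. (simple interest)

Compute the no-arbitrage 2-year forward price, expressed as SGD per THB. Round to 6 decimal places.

0.053797

T = 2 years.
SGD growth factor: 1 + 0.0790×2 = 1.158000.
THB accumulates by 1 + 0.0405×2 = 1.081000.
Forward (SGD per THB) = 0.05022 × 1.158000 / 1.081000 = 0.05379719.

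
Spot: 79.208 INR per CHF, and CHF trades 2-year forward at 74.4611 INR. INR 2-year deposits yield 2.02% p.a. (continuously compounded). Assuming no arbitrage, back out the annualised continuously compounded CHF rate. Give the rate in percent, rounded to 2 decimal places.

5.11%

T = 2 years.
F/S = 74.4611/79.208 = 0.9400704 = (growth of INR) / (growth of CHF).
INR growth factor: e^(0.0202×2) = 1.0412272.
So the CHF growth factor = 1.1076056.
r = ln(1.1076056)/2 = 0.051100 → 5.11%.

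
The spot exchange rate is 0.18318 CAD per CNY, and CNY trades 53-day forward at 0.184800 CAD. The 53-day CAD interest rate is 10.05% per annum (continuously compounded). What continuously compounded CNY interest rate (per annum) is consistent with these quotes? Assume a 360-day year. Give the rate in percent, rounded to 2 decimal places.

4.07%

T = 53/360 years.
By CIP, F/S equals the CAD-to-CNY growth ratio: 0.1848/0.18318 = 1.0088438.
The CAD side grows by e^(0.1005×53/360) = 1.0149058.
That pins the CNY growth at 1.0060089.
r = ln(1.0060089)/(53/360) = 0.040693 → 4.07%.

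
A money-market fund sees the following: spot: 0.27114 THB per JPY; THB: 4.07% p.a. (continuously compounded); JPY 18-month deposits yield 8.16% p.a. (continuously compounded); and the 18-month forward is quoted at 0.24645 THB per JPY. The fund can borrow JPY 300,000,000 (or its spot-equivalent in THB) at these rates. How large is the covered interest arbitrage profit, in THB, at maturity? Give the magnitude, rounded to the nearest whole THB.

T = 18/12 years.
Keep in JPY, deliver into the forward: 300,000,000·1.1302060938·0.24645 = THB 83,561,787.55.
Swap to THB now, deposit: 300,000,000·0.27114·1.0629520605 = THB 86,462,646.51.
The quoted forward undervalues JPY, so borrow JPY, convert to THB at spot, deposit the THB at 4.07%, and buy JPY forward at 0.24645 to cover the loan.
Arbitrage profit = |83,561,787.55 − 86,462,646.51| = THB 2,900,859.

THB 2,900,859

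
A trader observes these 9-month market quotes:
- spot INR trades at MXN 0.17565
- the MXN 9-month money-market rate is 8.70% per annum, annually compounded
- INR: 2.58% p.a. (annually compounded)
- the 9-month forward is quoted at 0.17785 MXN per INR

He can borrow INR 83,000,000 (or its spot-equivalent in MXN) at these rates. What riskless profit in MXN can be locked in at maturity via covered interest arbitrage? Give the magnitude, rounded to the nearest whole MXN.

MXN 473,964

T = 9/12 years.
Invest the INR and cover forward: 83,000,000 × 1.0192882575 × 0.17785 = MXN 15,046,274.58.
Convert at spot and invest in MXN: 83,000,000 × 0.17565 × 1.0645649373 = MXN 15,520,238.99.
The quoted forward undervalues INR, so borrow INR, convert to MXN at spot, deposit the MXN at 8.70%, and buy INR forward at 0.17785 to cover the loan.
Profit = 15,520,238.99 − 15,046,274.58 = MXN 473,964.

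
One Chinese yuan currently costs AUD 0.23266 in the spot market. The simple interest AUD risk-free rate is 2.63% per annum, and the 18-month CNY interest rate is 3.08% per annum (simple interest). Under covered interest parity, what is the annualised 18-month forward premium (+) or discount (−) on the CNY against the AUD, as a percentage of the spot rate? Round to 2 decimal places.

-0.43%

T = 18/12 years.
No-arbitrage forward: 0.23266 × 1.039450 / 1.046200 = 0.23115890 AUD/CNY.
Annualised premium = (F − S)/S × (1/T) = (0.23115890 − 0.23266)/0.23266 ÷ (18/12) = -0.43%.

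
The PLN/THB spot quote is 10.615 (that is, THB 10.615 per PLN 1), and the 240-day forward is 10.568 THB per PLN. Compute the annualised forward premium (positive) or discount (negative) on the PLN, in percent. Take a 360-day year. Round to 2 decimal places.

T = 240/360 years.
Period premium: (10.568 − 10.615)/10.615 = -0.0044277.
Per annum: -0.0044277 / (240/360) = -0.006642 = -0.66%.

-0.66%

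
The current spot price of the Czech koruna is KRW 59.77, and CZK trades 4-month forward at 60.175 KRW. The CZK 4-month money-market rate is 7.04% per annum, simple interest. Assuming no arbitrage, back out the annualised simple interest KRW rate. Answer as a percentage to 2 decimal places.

9.12%

T = 4/12 years.
By CIP, F/S equals the KRW-to-CZK growth ratio: 60.175/59.77 = 1.0067760.
The CZK side grows by 1 + 0.0704×4/12 = 1.0234667.
So the KRW growth factor = 1.0304017.
(1.0304017 − 1)/T = 0.091205, i.e. 9.12%.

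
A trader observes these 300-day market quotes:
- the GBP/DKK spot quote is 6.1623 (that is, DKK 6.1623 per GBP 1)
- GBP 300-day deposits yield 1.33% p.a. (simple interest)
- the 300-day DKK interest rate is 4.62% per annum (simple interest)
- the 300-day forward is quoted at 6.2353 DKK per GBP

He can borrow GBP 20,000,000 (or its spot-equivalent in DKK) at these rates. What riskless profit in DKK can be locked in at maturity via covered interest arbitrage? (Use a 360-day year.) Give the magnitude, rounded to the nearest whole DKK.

T = 300/360 years.
Keep in GBP, deliver into the forward: 20,000,000·1.01108333333·6.2353 = DKK 126,088,158.17.
Swap to DKK now, deposit: 20,000,000·6.1623·1.038500 = DKK 127,990,971.00.
The quoted forward undervalues GBP, so borrow GBP, convert to DKK at spot, deposit the DKK at 4.62%, and buy GBP forward at 6.2353 to cover the loan.
Profit = 127,990,971.00 − 126,088,158.17 = DKK 1,902,813.

DKK 1,902,813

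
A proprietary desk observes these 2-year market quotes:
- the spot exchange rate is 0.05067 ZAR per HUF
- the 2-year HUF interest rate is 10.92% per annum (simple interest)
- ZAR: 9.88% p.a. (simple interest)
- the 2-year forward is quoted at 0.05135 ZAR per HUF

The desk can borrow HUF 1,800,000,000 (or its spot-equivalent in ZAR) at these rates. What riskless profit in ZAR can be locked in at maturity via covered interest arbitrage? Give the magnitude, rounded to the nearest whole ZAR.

ZAR 3,388,406

T = 2 years.
Invest the HUF and cover forward: 1,800,000,000 × 1.218400 × 0.05135 = ZAR 112,616,712.00.
Convert at spot and invest in ZAR: 1,800,000,000 × 0.05067 × 1.197600 = ZAR 109,228,305.60.
The quoted forward overvalues HUF, so borrow ZAR, buy HUF at spot, deposit the HUF at 10.92%, and sell the proceeds forward at 0.05135.
Arbitrage profit = |112,616,712.00 − 109,228,305.60| = ZAR 3,388,406.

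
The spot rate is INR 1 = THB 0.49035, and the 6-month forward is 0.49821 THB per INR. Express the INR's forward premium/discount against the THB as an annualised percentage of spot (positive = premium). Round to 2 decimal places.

T = 6/12 years.
(F − S)/S = (0.49821 − 0.49035)/0.49035 = 0.0160294.
×(1/T) gives 3.21% p.a.

+3.21%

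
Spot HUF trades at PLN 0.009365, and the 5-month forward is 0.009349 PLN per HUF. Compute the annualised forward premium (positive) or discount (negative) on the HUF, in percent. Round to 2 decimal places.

-0.41%

T = 5/12 years.
HUF trades forward at -0.17085% vs spot over the period.
Per annum: -0.0017085 / (5/12) = -0.004100 = -0.41%.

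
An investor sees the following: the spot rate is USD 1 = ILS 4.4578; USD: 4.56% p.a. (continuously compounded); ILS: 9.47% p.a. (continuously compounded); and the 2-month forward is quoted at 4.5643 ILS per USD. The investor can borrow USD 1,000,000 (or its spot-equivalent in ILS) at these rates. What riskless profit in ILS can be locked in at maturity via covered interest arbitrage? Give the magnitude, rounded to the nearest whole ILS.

ILS 70,404

T = 2/12 years.
Keep in USD, deliver into the forward: 1,000,000·1.007628953·4.5643 = ILS 4,599,120.83.
Swap to ILS now, deposit: 1,000,000·4.4578·1.015908548 = ILS 4,528,717.13.
The quoted forward overvalues USD, so borrow ILS, buy USD at spot, deposit the USD at 4.56%, and sell the proceeds forward at 4.5643.
Profit = 4,599,120.83 − 4,528,717.13 = ILS 70,404.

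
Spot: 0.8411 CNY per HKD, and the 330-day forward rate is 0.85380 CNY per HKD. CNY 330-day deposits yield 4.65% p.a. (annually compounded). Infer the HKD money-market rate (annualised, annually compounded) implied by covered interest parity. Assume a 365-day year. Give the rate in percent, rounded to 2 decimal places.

T = 330/365 years.
F/S = 0.8538/0.8411 = 1.0150993 = (growth of CNY) / (growth of HKD).
The CNY side grows by (1 + 0.0465)^(330/365) = 1.0419489.
So the HKD growth factor = 1.0264502.
Annualise: 1.0264502^(365/330) − 1 = 0.029296 = 2.93%.

2.93%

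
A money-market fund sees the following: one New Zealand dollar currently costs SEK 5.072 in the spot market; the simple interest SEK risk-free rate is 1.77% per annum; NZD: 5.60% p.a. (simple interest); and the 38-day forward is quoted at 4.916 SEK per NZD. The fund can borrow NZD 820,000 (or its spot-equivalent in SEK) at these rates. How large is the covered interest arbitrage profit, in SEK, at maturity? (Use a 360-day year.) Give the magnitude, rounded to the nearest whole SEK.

T = 38/360 years.
Keep in NZD, deliver into the forward: 820,000·1.005911111·4.916 = SEK 4,054,948.40.
Swap to SEK now, deposit: 820,000·5.072·1.001868333 = SEK 4,166,810.47.
The quoted forward undervalues NZD, so borrow NZD, convert to SEK at spot, deposit the SEK at 1.77%, and buy NZD forward at 4.916 to cover the loan.
The gap between the two covered legs is SEK 111,862.

SEK 111,862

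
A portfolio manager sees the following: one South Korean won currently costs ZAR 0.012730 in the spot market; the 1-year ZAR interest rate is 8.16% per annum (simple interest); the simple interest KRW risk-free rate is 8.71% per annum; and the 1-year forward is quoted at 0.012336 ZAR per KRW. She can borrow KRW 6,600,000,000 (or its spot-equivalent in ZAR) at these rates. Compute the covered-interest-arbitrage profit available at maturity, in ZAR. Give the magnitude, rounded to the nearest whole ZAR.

ZAR 2,364,796

T = 1 year.
Route A — deposit KRW, sell forward: 6,600,000,000 × 1.087100 × 0.012336 = ZAR 88,509,072.96.
Route B — convert at spot, deposit ZAR: 6,600,000,000 × 0.012730 × 1.081600 = ZAR 90,873,868.80.
The quoted forward undervalues KRW, so borrow KRW, convert to ZAR at spot, deposit the ZAR at 8.16%, and buy KRW forward at 0.012336 to cover the loan.
The gap between the two covered legs is ZAR 2,364,796.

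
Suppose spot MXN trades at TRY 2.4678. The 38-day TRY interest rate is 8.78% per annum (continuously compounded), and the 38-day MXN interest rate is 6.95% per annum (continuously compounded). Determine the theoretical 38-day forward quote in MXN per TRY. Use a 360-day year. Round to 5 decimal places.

0.40444

T = 38/360 years.
TRY growth factor: e^(0.0878×38/360) = 1.0093109.
MXN accumulates by e^(0.0695×38/360) = 1.0073631.
So F = 2.4678 × 1.0093109 / 1.0073631 = 2.472572 (TRY/MXN).
Invert for MXN per TRY: 1 / 2.472572 = 0.40444.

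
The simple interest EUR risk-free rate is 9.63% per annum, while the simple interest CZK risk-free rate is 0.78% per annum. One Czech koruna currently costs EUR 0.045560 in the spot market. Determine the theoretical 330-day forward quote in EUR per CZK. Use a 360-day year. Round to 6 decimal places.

0.049230

T = 330/360 years.
Growth of 1 EUR over T: 1 + 0.0963×330/360 = 1.088275.
CZK growth factor: 1 + 0.0078×330/360 = 1.007150.
CIP: F = S · (grow EUR)/(grow CZK) = 0.04556 × 1.088275/1.007150 = 0.04922982 EUR per CZK.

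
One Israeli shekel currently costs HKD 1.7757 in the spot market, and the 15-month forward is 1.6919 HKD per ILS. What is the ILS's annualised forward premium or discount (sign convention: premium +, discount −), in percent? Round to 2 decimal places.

-3.78%

T = 15/12 years.
Period premium: (1.6919 − 1.7757)/1.7757 = -0.0471927.
Annualise by dividing by T: -0.0471927 / (15/12) = -0.037754 → -3.78%.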